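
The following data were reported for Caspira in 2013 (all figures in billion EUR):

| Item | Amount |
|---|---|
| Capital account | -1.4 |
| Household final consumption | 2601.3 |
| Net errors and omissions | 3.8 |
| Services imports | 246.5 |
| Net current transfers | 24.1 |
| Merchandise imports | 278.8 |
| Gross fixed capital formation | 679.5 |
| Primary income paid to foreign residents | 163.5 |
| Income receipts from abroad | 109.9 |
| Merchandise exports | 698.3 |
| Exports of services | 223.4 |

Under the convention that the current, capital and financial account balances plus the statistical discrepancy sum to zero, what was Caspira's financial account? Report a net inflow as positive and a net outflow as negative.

Goods balance = 698.3 - 278.8 = 419.5
Services balance = 223.4 - 246.5 = -23.1
Trade balance (goods + services) = 419.5 + (-23.1) = 396.4
Net primary income = 109.9 - 163.5 = -53.6
Net secondary income = 24.1
Current account = 396.4 + (-53.6) + 24.1 = 366.9
Financial account = -(366.9 + (-1.4) + 3.8) = -369.3

-369.3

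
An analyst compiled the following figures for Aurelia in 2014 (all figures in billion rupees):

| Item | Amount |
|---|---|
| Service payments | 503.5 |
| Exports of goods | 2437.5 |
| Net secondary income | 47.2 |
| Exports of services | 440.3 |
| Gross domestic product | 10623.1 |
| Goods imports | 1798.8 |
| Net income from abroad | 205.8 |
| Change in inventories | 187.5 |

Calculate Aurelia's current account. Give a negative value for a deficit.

Goods balance = 2437.5 - 1798.8 = 638.7
Services balance = 440.3 - 503.5 = -63.2
Trade balance (goods + services) = 638.7 + (-63.2) = 575.5
Net primary income = 205.8
Net secondary income = 47.2
Current account = 575.5 + 205.8 + 47.2 = 828.5

828.5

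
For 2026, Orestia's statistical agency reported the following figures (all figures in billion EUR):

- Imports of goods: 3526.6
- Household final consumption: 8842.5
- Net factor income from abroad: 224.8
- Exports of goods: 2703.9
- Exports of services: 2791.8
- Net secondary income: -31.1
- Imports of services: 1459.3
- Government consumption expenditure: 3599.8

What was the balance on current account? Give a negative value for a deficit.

703.5

Goods balance = 2703.9 - 3526.6 = -822.7
Services balance = 2791.8 - 1459.3 = 1332.5
Trade balance (goods + services) = -822.7 + 1332.5 = 509.8
Net primary income = 224.8
Net secondary income = -31.1
Current account = 509.8 + 224.8 + (-31.1) = 703.5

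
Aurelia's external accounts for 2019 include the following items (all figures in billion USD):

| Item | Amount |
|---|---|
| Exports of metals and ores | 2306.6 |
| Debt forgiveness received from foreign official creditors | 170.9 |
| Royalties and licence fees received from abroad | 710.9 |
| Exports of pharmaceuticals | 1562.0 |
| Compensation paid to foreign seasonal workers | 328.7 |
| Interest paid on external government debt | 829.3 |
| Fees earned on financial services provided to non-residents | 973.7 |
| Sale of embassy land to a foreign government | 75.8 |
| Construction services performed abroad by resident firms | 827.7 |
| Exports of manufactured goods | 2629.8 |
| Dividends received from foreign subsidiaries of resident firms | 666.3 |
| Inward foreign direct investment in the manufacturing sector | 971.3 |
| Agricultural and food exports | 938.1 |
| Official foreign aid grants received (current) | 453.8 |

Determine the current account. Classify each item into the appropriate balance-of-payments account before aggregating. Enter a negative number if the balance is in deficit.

Goods: 938.1 + 1562.0 + 2306.6 + 2629.8 = 7436.5
Services: 827.7 + 973.7 + 710.9 = 2512.3
Primary income: -328.7 + 666.3 - 829.3 = -491.7
Secondary income: 453.8
Current account = 7436.5 + 2512.3 + (-491.7) + 453.8 = 9910.9
(Excluded from the current account — capital account: debt forgiveness received from foreign official creditors 170.9, sale of embassy land to a foreign government 75.8; financial account: inward foreign direct investment in the manufacturing sector 971.3.)

9910.9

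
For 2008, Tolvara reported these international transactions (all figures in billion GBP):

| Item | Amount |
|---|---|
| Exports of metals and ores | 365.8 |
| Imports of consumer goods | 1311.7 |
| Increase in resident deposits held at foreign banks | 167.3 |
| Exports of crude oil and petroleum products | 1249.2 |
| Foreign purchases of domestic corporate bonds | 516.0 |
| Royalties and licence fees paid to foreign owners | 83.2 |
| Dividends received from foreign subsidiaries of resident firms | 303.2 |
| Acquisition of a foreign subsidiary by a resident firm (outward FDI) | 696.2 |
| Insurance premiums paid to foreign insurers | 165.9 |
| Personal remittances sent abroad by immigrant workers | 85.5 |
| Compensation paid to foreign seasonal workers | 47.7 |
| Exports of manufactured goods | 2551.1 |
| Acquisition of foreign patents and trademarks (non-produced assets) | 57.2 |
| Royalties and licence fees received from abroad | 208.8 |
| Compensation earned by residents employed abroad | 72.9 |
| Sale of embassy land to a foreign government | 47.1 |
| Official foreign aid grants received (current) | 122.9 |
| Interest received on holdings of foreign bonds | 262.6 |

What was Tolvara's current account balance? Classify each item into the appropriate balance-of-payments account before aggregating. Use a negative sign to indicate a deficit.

Goods: 1249.2 + 365.8 + 2551.1 - 1311.7 = 2854.4
Services: 208.8 - 83.2 - 165.9 = -40.3
Primary income: 262.6 + 72.9 + 303.2 - 47.7 = 591.0
Secondary income: 122.9 - 85.5 = 37.4
Current account = 2854.4 + (-40.3) + 591.0 + 37.4 = 3442.5
(Excluded from the current account — financial account: increase in resident deposits held at foreign banks 167.3, foreign purchases of domestic corporate bonds 516.0, acquisition of a foreign subsidiary by a resident firm (outward FDI) 696.2; capital account: acquisition of foreign patents and trademarks (non-produced assets) 57.2, sale of embassy land to a foreign government 47.1.)

3442.5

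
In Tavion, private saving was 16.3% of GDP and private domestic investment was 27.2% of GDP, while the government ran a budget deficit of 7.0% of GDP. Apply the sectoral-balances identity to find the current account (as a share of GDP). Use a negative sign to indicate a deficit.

-17.9

By the sectoral-balances identity, CA = (S_private - I) + (T - G).
Private balance = 16.3 - 27.2 = -10.9
Government balance (T - G) = -7.0
CA = -10.9 + (-7.0) = -17.9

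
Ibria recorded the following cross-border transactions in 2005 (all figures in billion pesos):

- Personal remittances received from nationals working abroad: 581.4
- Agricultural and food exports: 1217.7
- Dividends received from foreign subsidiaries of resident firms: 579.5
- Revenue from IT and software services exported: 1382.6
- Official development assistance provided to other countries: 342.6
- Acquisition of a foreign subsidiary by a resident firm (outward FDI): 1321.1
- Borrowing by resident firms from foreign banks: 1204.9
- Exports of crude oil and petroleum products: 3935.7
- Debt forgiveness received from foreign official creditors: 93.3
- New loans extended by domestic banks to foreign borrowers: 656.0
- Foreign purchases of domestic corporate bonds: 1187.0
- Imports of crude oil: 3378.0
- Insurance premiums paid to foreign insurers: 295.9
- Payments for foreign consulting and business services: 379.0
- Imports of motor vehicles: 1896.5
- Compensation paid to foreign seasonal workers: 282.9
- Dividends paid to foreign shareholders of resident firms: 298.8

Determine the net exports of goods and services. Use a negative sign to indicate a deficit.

Goods: -1896.5 + 3935.7 + 1217.7 - 3378.0 = -121.1
Services: -295.9 + 1382.6 - 379.0 = 707.7
Trade balance = -121.1 + 707.7 = 586.6
(Excluded from the trade balance — secondary income: personal remittances received from nationals working abroad 581.4, official development assistance provided to other countries 342.6; primary income: dividends received from foreign subsidiaries of resident firms 579.5, compensation paid to foreign seasonal workers 282.9, dividends paid to foreign shareholders of resident firms 298.8; financial account: acquisition of a foreign subsidiary by a resident firm (outward FDI) 1321.1, borrowing by resident firms from foreign banks 1204.9, new loans extended by domestic banks to foreign borrowers 656.0, foreign purchases of domestic corporate bonds 1187.0; capital account: debt forgiveness received from foreign official creditors 93.3.)

586.6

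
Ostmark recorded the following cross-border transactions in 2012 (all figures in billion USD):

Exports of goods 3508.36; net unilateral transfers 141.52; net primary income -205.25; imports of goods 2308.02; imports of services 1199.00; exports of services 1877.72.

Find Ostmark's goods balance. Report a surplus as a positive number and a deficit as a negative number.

Goods balance = 3508.36 - 2308.02 = 1200.34

1200.34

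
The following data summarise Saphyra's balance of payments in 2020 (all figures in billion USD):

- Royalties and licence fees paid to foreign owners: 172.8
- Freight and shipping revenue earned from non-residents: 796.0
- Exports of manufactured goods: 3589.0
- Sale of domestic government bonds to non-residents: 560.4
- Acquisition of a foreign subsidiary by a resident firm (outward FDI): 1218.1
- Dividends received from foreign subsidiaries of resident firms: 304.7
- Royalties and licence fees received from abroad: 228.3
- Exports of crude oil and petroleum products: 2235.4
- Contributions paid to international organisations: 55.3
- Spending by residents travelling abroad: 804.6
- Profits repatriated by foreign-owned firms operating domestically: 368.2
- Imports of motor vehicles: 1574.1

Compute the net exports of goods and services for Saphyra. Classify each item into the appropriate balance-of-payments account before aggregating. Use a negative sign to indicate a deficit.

4297.2

Goods: 2235.4 + 3589.0 - 1574.1 = 4250.3
Services: 796.0 - 172.8 - 804.6 + 228.3 = 46.9
Trade balance = 4250.3 + 46.9 = 4297.2
(Excluded from the trade balance — financial account: sale of domestic government bonds to non-residents 560.4, acquisition of a foreign subsidiary by a resident firm (outward FDI) 1218.1; primary income: dividends received from foreign subsidiaries of resident firms 304.7, profits repatriated by foreign-owned firms operating domestically 368.2; secondary income: contributions paid to international organisations 55.3.)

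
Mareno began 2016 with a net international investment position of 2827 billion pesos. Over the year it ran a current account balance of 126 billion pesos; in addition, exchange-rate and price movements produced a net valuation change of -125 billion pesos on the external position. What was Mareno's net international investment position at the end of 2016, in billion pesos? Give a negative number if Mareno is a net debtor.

2828

Change in NIIP = current account + net valuation change = 126 + (-125) = 1
End-of-year NIIP = 2827 + 1 = 2828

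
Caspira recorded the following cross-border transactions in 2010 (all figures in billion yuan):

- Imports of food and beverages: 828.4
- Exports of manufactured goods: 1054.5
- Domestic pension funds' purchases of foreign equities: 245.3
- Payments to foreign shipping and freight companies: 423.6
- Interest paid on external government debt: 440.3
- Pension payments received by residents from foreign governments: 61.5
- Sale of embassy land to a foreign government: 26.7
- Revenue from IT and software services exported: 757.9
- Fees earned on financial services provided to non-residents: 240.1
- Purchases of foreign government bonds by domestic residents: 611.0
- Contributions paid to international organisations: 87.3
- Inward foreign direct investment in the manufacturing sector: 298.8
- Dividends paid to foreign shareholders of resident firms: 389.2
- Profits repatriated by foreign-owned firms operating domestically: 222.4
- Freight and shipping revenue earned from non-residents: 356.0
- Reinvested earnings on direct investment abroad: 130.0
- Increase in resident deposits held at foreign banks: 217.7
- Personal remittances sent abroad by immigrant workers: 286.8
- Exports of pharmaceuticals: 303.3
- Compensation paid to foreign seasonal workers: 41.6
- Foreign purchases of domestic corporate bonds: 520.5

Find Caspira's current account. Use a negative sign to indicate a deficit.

183.7

Goods: -828.4 + 1054.5 + 303.3 = 529.4
Services: 757.9 + 240.1 + 356.0 - 423.6 = 930.4
Primary income: -389.2 - 41.6 - 222.4 - 440.3 + 130.0 = -963.5
Secondary income: -87.3 + 61.5 - 286.8 = -312.6
Current account = 529.4 + 930.4 + (-963.5) + (-312.6) = 183.7
(Excluded from the current account — financial account: domestic pension funds' purchases of foreign equities 245.3, purchases of foreign government bonds by domestic residents 611.0, inward foreign direct investment in the manufacturing sector 298.8, increase in resident deposits held at foreign banks 217.7, foreign purchases of domestic corporate bonds 520.5; capital account: sale of embassy land to a foreign government 26.7.)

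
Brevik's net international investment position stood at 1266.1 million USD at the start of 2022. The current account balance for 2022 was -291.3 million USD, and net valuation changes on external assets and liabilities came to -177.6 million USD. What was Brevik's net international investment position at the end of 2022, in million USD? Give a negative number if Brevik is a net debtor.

Change in NIIP = current account + net valuation change = -291.3 + (-177.6) = -468.9
End-of-year NIIP = 1266.1 + (-468.9) = 797.2

797.2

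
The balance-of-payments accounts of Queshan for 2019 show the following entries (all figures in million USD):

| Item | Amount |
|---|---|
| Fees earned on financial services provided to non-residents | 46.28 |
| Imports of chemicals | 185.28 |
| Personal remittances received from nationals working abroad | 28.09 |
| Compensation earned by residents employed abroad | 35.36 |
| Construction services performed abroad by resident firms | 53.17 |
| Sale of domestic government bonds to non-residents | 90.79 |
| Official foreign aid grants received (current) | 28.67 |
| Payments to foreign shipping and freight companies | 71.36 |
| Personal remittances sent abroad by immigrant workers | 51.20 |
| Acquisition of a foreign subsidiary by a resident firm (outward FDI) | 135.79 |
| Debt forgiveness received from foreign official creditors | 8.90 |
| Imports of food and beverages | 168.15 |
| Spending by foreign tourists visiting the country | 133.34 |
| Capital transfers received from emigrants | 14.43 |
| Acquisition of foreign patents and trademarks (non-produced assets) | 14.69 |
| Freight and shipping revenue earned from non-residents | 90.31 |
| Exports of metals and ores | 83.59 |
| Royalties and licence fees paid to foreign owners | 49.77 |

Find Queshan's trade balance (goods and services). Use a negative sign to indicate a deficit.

-67.87

Goods: -185.28 - 168.15 + 83.59 = -269.84
Services: 53.17 + 90.31 + 133.34 - 71.36 - 49.77 + 46.28 = 201.97
Trade balance = -269.84 + 201.97 = -67.87
(Excluded from the trade balance — secondary income: personal remittances received from nationals working abroad 28.09, official foreign aid grants received (current) 28.67, personal remittances sent abroad by immigrant workers 51.20; primary income: compensation earned by residents employed abroad 35.36; financial account: sale of domestic government bonds to non-residents 90.79, acquisition of a foreign subsidiary by a resident firm (outward FDI) 135.79; capital account: debt forgiveness received from foreign official creditors 8.90, capital transfers received from emigrants 14.43, acquisition of foreign patents and trademarks (non-produced assets) 14.69.)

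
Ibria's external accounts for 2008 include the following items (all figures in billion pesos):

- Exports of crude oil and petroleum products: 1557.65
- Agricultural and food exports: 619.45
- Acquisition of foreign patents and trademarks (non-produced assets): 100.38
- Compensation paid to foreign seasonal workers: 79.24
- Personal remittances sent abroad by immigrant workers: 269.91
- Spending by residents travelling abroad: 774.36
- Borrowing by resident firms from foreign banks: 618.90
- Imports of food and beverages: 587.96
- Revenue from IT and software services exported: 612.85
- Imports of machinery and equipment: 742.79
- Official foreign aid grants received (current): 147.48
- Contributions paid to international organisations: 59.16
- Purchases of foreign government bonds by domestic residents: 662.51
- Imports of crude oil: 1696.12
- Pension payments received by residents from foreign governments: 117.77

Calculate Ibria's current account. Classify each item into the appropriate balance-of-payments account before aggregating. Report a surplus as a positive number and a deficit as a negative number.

-1154.34

Goods: 1557.65 + 619.45 - 1696.12 - 587.96 - 742.79 = -849.77
Services: -774.36 + 612.85 = -161.51
Primary income: -79.24
Secondary income: -269.91 + 117.77 - 59.16 + 147.48 = -63.82
Current account = (-849.77) + (-161.51) + (-79.24) + (-63.82) = -1154.34
(Excluded from the current account — capital account: acquisition of foreign patents and trademarks (non-produced assets) 100.38; financial account: borrowing by resident firms from foreign banks 618.90, purchases of foreign government bonds by domestic residents 662.51.)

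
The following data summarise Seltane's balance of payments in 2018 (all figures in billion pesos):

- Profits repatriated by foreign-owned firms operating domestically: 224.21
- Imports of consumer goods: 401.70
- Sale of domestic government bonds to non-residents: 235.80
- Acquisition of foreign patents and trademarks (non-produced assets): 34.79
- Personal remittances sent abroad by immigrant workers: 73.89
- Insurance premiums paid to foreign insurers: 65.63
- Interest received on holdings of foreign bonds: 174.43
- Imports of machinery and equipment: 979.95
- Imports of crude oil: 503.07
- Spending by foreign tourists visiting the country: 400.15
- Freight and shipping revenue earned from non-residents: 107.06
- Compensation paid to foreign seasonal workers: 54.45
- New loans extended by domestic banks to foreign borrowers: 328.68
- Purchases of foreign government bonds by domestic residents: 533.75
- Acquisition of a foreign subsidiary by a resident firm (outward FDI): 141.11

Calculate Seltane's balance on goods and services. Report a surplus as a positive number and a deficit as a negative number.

-1443.14

Goods: -401.70 - 503.07 - 979.95 = -1884.72
Services: 400.15 + 107.06 - 65.63 = 441.58
Trade balance = -1884.72 + 441.58 = -1443.14
(Excluded from the trade balance — primary income: profits repatriated by foreign-owned firms operating domestically 224.21, interest received on holdings of foreign bonds 174.43, compensation paid to foreign seasonal workers 54.45; financial account: sale of domestic government bonds to non-residents 235.80, new loans extended by domestic banks to foreign borrowers 328.68, purchases of foreign government bonds by domestic residents 533.75, acquisition of a foreign subsidiary by a resident firm (outward FDI) 141.11; capital account: acquisition of foreign patents and trademarks (non-produced assets) 34.79; secondary income: personal remittances sent abroad by immigrant workers 73.89.)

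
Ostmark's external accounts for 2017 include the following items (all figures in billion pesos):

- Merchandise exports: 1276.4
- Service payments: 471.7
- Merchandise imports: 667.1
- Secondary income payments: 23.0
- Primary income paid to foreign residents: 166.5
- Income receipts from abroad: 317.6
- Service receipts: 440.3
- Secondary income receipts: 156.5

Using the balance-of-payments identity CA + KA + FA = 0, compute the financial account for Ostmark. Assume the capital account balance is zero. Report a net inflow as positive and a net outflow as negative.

Goods balance = 1276.4 - 667.1 = 609.3
Services balance = 440.3 - 471.7 = -31.4
Trade balance (goods + services) = 609.3 + (-31.4) = 577.9
Net primary income = 317.6 - 166.5 = 151.1
Net secondary income = 156.5 - 23.0 = 133.5
Current account = 577.9 + 151.1 + 133.5 = 862.5
Financial account = -(862.5) = -862.5

-862.5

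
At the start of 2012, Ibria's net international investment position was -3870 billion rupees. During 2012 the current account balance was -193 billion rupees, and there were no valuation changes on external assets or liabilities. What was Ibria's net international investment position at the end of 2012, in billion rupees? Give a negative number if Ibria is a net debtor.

-4063

With no valuation effects, change in NIIP = current account = -193
End-of-year NIIP = -3870 + (-193) = -4063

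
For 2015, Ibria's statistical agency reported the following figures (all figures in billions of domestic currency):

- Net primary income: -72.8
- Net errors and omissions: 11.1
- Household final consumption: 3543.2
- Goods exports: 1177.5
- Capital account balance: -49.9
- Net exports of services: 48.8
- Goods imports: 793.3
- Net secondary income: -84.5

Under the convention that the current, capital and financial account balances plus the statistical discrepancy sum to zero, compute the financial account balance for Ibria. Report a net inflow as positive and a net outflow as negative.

Goods balance = 1177.5 - 793.3 = 384.2
Services balance = 48.8
Trade balance (goods + services) = 384.2 + 48.8 = 433.0
Net primary income = -72.8
Net secondary income = -84.5
Current account = 433.0 + (-72.8) + (-84.5) = 275.7
Financial account = -(275.7 + (-49.9) + 11.1) = -236.9

-236.9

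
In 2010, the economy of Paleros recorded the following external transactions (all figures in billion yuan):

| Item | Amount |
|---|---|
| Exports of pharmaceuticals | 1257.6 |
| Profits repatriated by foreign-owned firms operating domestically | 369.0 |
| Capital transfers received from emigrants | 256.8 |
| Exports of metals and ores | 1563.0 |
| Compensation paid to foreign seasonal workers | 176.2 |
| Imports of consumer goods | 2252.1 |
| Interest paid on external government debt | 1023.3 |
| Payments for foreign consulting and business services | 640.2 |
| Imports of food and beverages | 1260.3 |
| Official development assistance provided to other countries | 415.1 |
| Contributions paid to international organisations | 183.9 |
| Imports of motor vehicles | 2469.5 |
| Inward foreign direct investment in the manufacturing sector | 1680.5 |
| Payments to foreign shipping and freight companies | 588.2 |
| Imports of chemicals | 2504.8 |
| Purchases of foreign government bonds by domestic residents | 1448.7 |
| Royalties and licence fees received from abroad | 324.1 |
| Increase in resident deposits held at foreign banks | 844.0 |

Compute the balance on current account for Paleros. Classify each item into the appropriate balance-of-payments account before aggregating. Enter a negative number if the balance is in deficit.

-8737.9

Goods: -1260.3 - 2469.5 - 2252.1 + 1563.0 + 1257.6 - 2504.8 = -5666.1
Services: 324.1 - 588.2 - 640.2 = -904.3
Primary income: -369.0 - 176.2 - 1023.3 = -1568.5
Secondary income: -415.1 - 183.9 = -599.0
Current account = (-5666.1) + (-904.3) + (-1568.5) + (-599.0) = -8737.9
(Excluded from the current account — capital account: capital transfers received from emigrants 256.8; financial account: inward foreign direct investment in the manufacturing sector 1680.5, purchases of foreign government bonds by domestic residents 1448.7, increase in resident deposits held at foreign banks 844.0.)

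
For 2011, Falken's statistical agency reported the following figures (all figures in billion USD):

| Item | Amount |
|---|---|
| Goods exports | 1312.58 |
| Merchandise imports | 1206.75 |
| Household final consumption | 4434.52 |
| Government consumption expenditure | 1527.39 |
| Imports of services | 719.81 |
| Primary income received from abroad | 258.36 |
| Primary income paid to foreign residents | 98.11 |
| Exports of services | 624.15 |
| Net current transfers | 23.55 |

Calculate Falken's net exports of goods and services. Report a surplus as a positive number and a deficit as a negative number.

Goods balance = 1312.58 - 1206.75 = 105.83
Services balance = 624.15 - 719.81 = -95.66
Trade balance (goods + services) = 105.83 + (-95.66) = 10.17

10.17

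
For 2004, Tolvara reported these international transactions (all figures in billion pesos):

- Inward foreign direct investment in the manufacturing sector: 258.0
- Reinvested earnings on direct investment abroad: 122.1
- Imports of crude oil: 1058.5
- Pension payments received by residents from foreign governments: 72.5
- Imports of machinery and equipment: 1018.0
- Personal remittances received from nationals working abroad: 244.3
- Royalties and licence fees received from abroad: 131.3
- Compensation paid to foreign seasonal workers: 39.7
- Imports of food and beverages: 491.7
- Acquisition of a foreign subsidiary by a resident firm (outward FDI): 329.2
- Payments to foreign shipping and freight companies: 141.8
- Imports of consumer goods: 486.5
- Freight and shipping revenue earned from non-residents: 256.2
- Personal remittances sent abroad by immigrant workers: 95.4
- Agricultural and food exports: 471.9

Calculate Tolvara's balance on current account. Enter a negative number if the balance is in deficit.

Goods: 471.9 - 486.5 - 1018.0 - 491.7 - 1058.5 = -2582.8
Services: 131.3 + 256.2 - 141.8 = 245.7
Primary income: 122.1 - 39.7 = 82.4
Secondary income: 244.3 + 72.5 - 95.4 = 221.4
Current account = (-2582.8) + 245.7 + 82.4 + 221.4 = -2033.3
(Excluded from the current account — financial account: inward foreign direct investment in the manufacturing sector 258.0, acquisition of a foreign subsidiary by a resident firm (outward FDI) 329.2.)

-2033.3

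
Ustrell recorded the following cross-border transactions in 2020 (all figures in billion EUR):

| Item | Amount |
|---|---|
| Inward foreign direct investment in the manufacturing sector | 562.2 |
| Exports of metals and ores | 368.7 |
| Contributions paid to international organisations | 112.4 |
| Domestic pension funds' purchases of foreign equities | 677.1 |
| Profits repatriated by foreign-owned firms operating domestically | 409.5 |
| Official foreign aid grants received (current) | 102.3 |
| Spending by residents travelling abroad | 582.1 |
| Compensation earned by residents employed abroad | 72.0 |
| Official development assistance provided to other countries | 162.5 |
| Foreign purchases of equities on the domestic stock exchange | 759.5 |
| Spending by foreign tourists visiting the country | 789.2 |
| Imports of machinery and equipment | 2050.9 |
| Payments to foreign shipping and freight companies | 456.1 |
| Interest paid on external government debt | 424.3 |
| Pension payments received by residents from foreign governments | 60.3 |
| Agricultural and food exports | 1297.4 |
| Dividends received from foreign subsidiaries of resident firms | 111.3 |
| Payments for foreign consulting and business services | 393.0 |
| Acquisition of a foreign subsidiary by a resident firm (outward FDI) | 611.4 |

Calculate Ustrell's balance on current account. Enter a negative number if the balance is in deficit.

Goods: -2050.9 + 368.7 + 1297.4 = -384.8
Services: 789.2 - 582.1 - 456.1 - 393.0 = -642.0
Primary income: -409.5 + 72.0 - 424.3 + 111.3 = -650.5
Secondary income: 102.3 - 162.5 - 112.4 + 60.3 = -112.3
Current account = (-384.8) + (-642.0) + (-650.5) + (-112.3) = -1789.6
(Excluded from the current account — financial account: inward foreign direct investment in the manufacturing sector 562.2, domestic pension funds' purchases of foreign equities 677.1, foreign purchases of equities on the domestic stock exchange 759.5, acquisition of a foreign subsidiary by a resident firm (outward FDI) 611.4.)

-1789.6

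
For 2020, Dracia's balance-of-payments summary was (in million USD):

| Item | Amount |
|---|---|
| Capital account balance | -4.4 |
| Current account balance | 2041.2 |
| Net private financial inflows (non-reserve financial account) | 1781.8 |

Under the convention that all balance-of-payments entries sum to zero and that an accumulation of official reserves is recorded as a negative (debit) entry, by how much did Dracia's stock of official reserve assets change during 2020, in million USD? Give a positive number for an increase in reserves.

Official reserve transactions balance = -(2041.2 + (-4.4) + 1781.8) = -3818.6
An accumulation of reserves is recorded as a debit (negative entry), so the change in the stock of reserves is the negative of that balance.
Change in official reserves = -(-3818.6) = 3818.6

3818.6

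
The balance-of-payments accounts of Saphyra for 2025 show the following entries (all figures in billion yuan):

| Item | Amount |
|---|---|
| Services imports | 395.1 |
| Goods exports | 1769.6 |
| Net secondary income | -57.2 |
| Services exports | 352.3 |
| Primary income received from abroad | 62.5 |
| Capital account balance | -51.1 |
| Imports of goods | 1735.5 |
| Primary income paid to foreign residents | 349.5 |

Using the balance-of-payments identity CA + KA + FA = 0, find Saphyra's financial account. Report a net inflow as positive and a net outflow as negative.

404.0

Goods balance = 1769.6 - 1735.5 = 34.1
Services balance = 352.3 - 395.1 = -42.8
Trade balance (goods + services) = 34.1 + (-42.8) = -8.7
Net primary income = 62.5 - 349.5 = -287.0
Net secondary income = -57.2
Current account = -8.7 + (-287.0) + (-57.2) = -352.9
Financial account = -(-352.9 + (-51.1)) = 404.0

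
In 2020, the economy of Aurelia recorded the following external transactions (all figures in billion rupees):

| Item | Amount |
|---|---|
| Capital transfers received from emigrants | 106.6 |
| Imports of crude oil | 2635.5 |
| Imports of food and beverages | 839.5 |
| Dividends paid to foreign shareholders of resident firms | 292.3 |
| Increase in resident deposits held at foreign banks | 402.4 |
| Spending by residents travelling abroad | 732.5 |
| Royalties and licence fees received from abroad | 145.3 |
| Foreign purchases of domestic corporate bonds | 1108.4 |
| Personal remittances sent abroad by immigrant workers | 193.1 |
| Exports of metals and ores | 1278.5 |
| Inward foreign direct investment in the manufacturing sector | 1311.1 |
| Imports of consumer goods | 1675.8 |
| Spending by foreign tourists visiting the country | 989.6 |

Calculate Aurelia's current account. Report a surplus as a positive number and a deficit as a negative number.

Goods: 1278.5 - 1675.8 - 839.5 - 2635.5 = -3872.3
Services: 989.6 + 145.3 - 732.5 = 402.4
Primary income: -292.3
Secondary income: -193.1
Current account = (-3872.3) + 402.4 + (-292.3) + (-193.1) = -3955.3
(Excluded from the current account — capital account: capital transfers received from emigrants 106.6; financial account: increase in resident deposits held at foreign banks 402.4, foreign purchases of domestic corporate bonds 1108.4, inward foreign direct investment in the manufacturing sector 1311.1.)

-3955.3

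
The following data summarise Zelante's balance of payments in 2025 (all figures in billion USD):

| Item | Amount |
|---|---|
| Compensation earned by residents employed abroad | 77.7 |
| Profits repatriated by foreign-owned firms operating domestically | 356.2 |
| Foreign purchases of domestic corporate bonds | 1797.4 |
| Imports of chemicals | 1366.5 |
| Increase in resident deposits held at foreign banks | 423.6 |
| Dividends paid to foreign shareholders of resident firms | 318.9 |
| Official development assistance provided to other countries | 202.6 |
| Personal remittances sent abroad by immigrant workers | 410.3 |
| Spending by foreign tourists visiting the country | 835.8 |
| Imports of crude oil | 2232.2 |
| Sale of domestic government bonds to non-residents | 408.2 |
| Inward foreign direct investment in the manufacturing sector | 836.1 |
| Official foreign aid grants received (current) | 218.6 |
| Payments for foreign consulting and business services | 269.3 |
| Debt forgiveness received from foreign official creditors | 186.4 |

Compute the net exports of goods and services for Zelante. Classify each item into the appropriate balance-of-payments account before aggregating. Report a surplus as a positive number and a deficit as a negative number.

Goods: -2232.2 - 1366.5 = -3598.7
Services: -269.3 + 835.8 = 566.5
Trade balance = -3598.7 + 566.5 = -3032.2
(Excluded from the trade balance — primary income: compensation earned by residents employed abroad 77.7, profits repatriated by foreign-owned firms operating domestically 356.2, dividends paid to foreign shareholders of resident firms 318.9; financial account: foreign purchases of domestic corporate bonds 1797.4, increase in resident deposits held at foreign banks 423.6, sale of domestic government bonds to non-residents 408.2, inward foreign direct investment in the manufacturing sector 836.1; secondary income: official development assistance provided to other countries 202.6, personal remittances sent abroad by immigrant workers 410.3, official foreign aid grants received (current) 218.6; capital account: debt forgiveness received from foreign official creditors 186.4.)

-3032.2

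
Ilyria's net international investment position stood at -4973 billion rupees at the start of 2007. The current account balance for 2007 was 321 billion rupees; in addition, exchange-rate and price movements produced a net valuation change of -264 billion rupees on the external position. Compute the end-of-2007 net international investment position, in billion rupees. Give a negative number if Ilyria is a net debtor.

Change in NIIP = current account + net valuation change = 321 + (-264) = 57
End-of-year NIIP = -4973 + 57 = -4916

-4916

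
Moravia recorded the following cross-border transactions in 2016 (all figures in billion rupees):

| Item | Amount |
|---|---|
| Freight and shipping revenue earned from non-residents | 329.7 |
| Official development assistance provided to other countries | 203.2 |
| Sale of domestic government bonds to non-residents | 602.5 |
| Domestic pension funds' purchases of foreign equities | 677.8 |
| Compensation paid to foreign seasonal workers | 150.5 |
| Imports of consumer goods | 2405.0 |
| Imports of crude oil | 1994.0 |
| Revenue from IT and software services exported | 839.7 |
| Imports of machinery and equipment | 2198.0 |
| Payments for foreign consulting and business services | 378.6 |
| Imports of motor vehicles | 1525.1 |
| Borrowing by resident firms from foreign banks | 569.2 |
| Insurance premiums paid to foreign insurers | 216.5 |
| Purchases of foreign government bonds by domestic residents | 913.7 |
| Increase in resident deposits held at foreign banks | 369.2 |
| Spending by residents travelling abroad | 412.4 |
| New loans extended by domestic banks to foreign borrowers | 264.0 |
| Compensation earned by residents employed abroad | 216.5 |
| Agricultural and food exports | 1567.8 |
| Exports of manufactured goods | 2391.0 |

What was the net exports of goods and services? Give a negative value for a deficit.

Goods: -2405.0 - 2198.0 + 2391.0 - 1994.0 - 1525.1 + 1567.8 = -4163.3
Services: -216.5 + 329.7 - 378.6 - 412.4 + 839.7 = 161.9
Trade balance = -4163.3 + 161.9 = -4001.4
(Excluded from the trade balance — secondary income: official development assistance provided to other countries 203.2; financial account: sale of domestic government bonds to non-residents 602.5, domestic pension funds' purchases of foreign equities 677.8, borrowing by resident firms from foreign banks 569.2, purchases of foreign government bonds by domestic residents 913.7, increase in resident deposits held at foreign banks 369.2, new loans extended by domestic banks to foreign borrowers 264.0; primary income: compensation paid to foreign seasonal workers 150.5, compensation earned by residents employed abroad 216.5.)

-4001.4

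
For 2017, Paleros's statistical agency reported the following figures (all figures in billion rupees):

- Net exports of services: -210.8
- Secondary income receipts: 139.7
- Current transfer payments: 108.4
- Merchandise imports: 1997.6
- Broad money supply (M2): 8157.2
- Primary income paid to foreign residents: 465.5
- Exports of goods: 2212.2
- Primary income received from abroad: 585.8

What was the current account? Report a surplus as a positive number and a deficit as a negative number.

Goods balance = 2212.2 - 1997.6 = 214.6
Services balance = -210.8
Trade balance (goods + services) = 214.6 + (-210.8) = 3.8
Net primary income = 585.8 - 465.5 = 120.3
Net secondary income = 139.7 - 108.4 = 31.3
Current account = 3.8 + 120.3 + 31.3 = 155.4

155.4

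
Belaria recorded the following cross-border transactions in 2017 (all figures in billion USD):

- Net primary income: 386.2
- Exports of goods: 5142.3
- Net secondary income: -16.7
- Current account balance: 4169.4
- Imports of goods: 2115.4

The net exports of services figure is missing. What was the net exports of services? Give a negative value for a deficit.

773.0

Current account = goods balance + services balance + net primary income + net secondary income
Sum of the known components = 3396.4
Net exports of services = CA - (known components) = 4169.4 - 3396.4 = 773.0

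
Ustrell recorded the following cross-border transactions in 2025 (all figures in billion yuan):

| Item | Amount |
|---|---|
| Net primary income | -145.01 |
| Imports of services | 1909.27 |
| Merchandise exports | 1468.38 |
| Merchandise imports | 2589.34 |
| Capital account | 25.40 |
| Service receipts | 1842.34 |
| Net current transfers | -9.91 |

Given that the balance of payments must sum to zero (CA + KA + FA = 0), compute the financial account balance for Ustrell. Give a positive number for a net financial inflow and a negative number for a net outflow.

Goods balance = 1468.38 - 2589.34 = -1120.96
Services balance = 1842.34 - 1909.27 = -66.93
Trade balance (goods + services) = -1120.96 + (-66.93) = -1187.89
Net primary income = -145.01
Net secondary income = -9.91
Current account = -1187.89 + (-145.01) + (-9.91) = -1342.81
Financial account = -(-1342.81 + 25.40) = 1317.41

1317.41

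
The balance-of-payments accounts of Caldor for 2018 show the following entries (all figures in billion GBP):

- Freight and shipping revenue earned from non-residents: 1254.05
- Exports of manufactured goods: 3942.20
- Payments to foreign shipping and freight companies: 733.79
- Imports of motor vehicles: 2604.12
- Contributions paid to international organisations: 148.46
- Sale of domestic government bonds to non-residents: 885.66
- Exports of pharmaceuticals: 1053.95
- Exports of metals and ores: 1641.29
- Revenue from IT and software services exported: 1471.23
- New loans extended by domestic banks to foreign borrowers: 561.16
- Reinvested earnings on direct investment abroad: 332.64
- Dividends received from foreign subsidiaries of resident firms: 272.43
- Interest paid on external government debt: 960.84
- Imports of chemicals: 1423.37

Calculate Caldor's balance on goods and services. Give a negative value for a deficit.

Goods: 3942.20 + 1053.95 - 1423.37 - 2604.12 + 1641.29 = 2609.95
Services: -733.79 + 1254.05 + 1471.23 = 1991.49
Trade balance = 2609.95 + 1991.49 = 4601.44
(Excluded from the trade balance — secondary income: contributions paid to international organisations 148.46; financial account: sale of domestic government bonds to non-residents 885.66, new loans extended by domestic banks to foreign borrowers 561.16; primary income: reinvested earnings on direct investment abroad 332.64, dividends received from foreign subsidiaries of resident firms 272.43, interest paid on external government debt 960.84.)

4601.44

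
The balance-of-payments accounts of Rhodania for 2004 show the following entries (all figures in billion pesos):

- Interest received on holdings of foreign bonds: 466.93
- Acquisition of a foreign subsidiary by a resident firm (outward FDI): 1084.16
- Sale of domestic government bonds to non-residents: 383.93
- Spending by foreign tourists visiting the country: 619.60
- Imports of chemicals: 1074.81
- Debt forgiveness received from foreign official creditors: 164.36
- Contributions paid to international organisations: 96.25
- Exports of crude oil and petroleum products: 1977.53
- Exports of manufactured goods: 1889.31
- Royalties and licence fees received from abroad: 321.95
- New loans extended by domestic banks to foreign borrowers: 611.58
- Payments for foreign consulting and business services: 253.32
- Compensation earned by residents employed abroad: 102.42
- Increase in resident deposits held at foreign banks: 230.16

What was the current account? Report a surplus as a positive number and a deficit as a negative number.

3953.36

Goods: 1889.31 - 1074.81 + 1977.53 = 2792.03
Services: -253.32 + 321.95 + 619.60 = 688.23
Primary income: 102.42 + 466.93 = 569.35
Secondary income: -96.25
Current account = 2792.03 + 688.23 + 569.35 + (-96.25) = 3953.36
(Excluded from the current account — financial account: acquisition of a foreign subsidiary by a resident firm (outward FDI) 1084.16, sale of domestic government bonds to non-residents 383.93, new loans extended by domestic banks to foreign borrowers 611.58, increase in resident deposits held at foreign banks 230.16; capital account: debt forgiveness received from foreign official creditors 164.36.)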